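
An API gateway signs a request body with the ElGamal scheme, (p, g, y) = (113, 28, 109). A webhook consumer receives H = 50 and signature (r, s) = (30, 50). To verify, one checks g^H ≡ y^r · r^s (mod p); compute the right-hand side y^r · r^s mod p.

Squares mod 113: 109^1≡109, 109^2≡16, 109^4≡30, 109^8≡109, 109^16≡16
30 = 16 + 8 + 4 + 2, so 109^30 ≡ 16·109·30·16 ≡ 16 (mod 113)
Squares mod 113: 30^1≡30, 30^2≡109, 30^4≡16, 30^8≡30, 30^16≡109, 30^32≡16
50 = 32 + 16 + 2, so 30^50 ≡ 16·109·109 ≡ 30 (mod 113)
y^r · r^s ≡ 16·30 = 480 ≡ 28 (mod 113)

28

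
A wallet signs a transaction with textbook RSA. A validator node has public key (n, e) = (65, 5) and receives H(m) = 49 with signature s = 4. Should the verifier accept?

accept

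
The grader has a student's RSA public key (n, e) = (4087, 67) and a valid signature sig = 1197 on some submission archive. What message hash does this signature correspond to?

2403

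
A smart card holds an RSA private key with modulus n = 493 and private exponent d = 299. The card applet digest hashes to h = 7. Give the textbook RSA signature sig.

h^2 ≡ 7^2 = 49
h^4 ≡ 49^2 = 2401 ≡ 429
h^8 ≡ 429^2 = 184041 ≡ 152
h^16 ≡ 152^2 = 23104 ≡ 426
h^32 ≡ 426^2 = 181476 ≡ 52
h^64 ≡ 52^2 = 2704 ≡ 239
h^128 ≡ 239^2 = 57121 ≡ 426
h^256 ≡ 426^2 = 181476 ≡ 52
299 = 256 + 32 + 8 + 2 + 1, so h^299 ≡ 52·52·152·49·7 ≡ 422 (mod 493)

422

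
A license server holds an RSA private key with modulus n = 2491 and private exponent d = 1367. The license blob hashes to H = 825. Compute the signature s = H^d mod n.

1242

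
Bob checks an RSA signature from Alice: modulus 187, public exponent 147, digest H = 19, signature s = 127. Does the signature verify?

verifies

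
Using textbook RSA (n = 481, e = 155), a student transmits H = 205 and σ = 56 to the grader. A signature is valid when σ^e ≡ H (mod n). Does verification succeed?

Squares mod 481: σ^1≡56, σ^2≡250, σ^4≡451, σ^8≡419, σ^16≡477, σ^32≡16, σ^64≡256, σ^128≡120
155 = 128 + 16 + 8 + 2 + 1, so σ^155 ≡ 120·477·419·250·56 ≡ 205 (mod 481)
Since 205 equals the digest 205, verification succeeds.

passes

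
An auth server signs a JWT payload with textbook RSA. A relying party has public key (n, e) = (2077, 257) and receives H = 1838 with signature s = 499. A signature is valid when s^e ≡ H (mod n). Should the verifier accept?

s^2 ≡ 499^2 = 249001 ≡ 1838
s^4 ≡ 1838^2 = 3378244 ≡ 1042
s^8 ≡ 1042^2 = 1085764 ≡ 1570
s^16 ≡ 1570^2 = 2464900 ≡ 1578
s^32 ≡ 1578^2 = 2490084 ≡ 1838
s^64 ≡ 1838^2 = 3378244 ≡ 1042
s^128 ≡ 1042^2 = 1085764 ≡ 1570
s^256 ≡ 1570^2 = 2464900 ≡ 1578
257 = 256 + 1, so s^257 ≡ 1578·499 ≡ 239 (mod 2077)
s^257 mod 2077 = 239, but H = 1838.

reject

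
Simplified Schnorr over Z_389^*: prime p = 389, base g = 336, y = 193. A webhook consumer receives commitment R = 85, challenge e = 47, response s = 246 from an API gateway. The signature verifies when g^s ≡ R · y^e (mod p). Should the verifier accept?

reject

g^s mod p:
336^246 mod 389 = 270
R · y^e mod p:
193^47 mod 389 = 365
85·365 = 31025 ≡ 294 (mod 389)
270 ≠ 294; the check fails.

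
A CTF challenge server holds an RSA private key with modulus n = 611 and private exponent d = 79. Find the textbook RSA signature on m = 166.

426

m^2 ≡ 166^2 = 27556 ≡ 61
m^4 ≡ 61^2 = 3721 ≡ 55
m^8 ≡ 55^2 = 3025 ≡ 581
m^16 ≡ 581^2 = 337561 ≡ 289
m^32 ≡ 289^2 = 83521 ≡ 425
m^64 ≡ 425^2 = 180625 ≡ 380
79 = 64 + 8 + 4 + 2 + 1, so m^79 ≡ 380·581·55·61·166 ≡ 426 (mod 611)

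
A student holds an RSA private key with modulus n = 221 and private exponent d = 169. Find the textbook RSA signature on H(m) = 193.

(H(m))^2 ≡ 193^2 = 37249 ≡ 121
(H(m))^4 ≡ 121^2 = 14641 ≡ 55
(H(m))^8 ≡ 55^2 = 3025 ≡ 152
(H(m))^16 ≡ 152^2 = 23104 ≡ 120
(H(m))^32 ≡ 120^2 = 14400 ≡ 35
(H(m))^64 ≡ 35^2 = 1225 ≡ 120
(H(m))^128 ≡ 120^2 = 14400 ≡ 35
169 = 128 + 32 + 8 + 1, so (H(m))^169 ≡ 35·35·152·193 ≡ 11 (mod 221)

11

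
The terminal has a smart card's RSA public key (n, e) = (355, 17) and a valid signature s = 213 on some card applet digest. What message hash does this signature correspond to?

213

s^2 ≡ 213^2 = 45369 ≡ 284
s^4 ≡ 284^2 = 80656 ≡ 71
s^8 ≡ 71^2 = 5041 ≡ 71
s^16 ≡ 71^2 = 5041 ≡ 71
17 = 16 + 1, so s^17 ≡ 71·213 ≡ 213 (mod 355)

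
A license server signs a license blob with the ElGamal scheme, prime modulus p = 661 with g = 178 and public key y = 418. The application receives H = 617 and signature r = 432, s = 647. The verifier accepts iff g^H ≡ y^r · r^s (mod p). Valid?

no

Left side g^H mod p:
178^2 = 31684 ≡ 617
178^4 ≡ 617^2 = 380689 ≡ 614
178^8 ≡ 614^2 = 376996 ≡ 226
178^16 ≡ 226^2 = 51076 ≡ 179
178^32 ≡ 179^2 = 32041 ≡ 313
178^64 ≡ 313^2 = 97969 ≡ 141
178^128 ≡ 141^2 = 19881 ≡ 51
178^256 ≡ 51^2 = 2601 ≡ 618
178^512 ≡ 618^2 = 381924 ≡ 527
617 = 512 + 64 + 32 + 8 + 1, so 178^617 ≡ 527·141·313·226·178 ≡ 396 (mod 661)
Right side y^r · r^s mod p:
418^2 = 174724 ≡ 220
418^4 ≡ 220^2 = 48400 ≡ 147
418^8 ≡ 147^2 = 21609 ≡ 457
418^16 ≡ 457^2 = 208849 ≡ 634
418^32 ≡ 634^2 = 401956 ≡ 68
418^64 ≡ 68^2 = 4624 ≡ 658
418^128 ≡ 658^2 = 432964 ≡ 9
418^256 ≡ 9^2 = 81
432 = 256 + 128 + 32 + 16, so 418^432 ≡ 81·9·68·634 ≡ 81 (mod 661)
432^2 = 186624 ≡ 222
432^4 ≡ 222^2 = 49284 ≡ 370
432^8 ≡ 370^2 = 136900 ≡ 73
432^16 ≡ 73^2 = 5329 ≡ 41
432^32 ≡ 41^2 = 1681 ≡ 359
432^64 ≡ 359^2 = 128881 ≡ 647
432^128 ≡ 647^2 = 418609 ≡ 196
432^256 ≡ 196^2 = 38416 ≡ 78
432^512 ≡ 78^2 = 6084 ≡ 135
647 = 512 + 128 + 4 + 2 + 1, so 432^647 ≡ 135·196·370·222·432 ≡ 340 (mod 661)
81·340 = 27540 ≡ 439 (mod 661)
396 ≠ 439, so verification fails.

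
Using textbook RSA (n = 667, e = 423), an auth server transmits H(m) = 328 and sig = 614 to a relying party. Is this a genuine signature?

genuine

sig^423 mod 667 = 328
sig^423 mod 667 = 328 matches H(m).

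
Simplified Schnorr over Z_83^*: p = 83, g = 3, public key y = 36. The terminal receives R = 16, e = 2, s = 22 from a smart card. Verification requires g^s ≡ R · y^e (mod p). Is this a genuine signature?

forged

g^s mod p:
3^2 = 9
3^4 ≡ 9^2 = 81
3^8 ≡ 81^2 = 6561 ≡ 4
3^16 ≡ 4^2 = 16
22 = 16 + 4 + 2, so 3^22 ≡ 16·81·9 ≡ 44 (mod 83)
R · y^e mod p:
36^2 = 1296 ≡ 51
16·51 = 816 ≡ 69 (mod 83)
44 ≠ 69; the check fails.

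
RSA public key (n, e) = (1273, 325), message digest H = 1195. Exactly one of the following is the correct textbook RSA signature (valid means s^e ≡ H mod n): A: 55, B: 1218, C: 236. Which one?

Candidate A: Squares mod 1273: 55^1≡55, 55^2≡479, 55^4≡301, 55^8≡218, 55^16≡423, 55^32≡709, 55^64≡1119, 55^128≡802, 55^256≡339; 325 = 256 + 64 + 4 + 1, so 55^325 ≡ 339·1119·301·55 ≡ 1195 (mod 1273)
  → matches H = 1195
Candidate B: Squares mod 1273: 1218^1≡1218, 1218^2≡479, 1218^4≡301, 1218^8≡218, 1218^16≡423, 1218^32≡709, 1218^64≡1119, 1218^128≡802, 1218^256≡339; 325 = 256 + 64 + 4 + 1, so 1218^325 ≡ 339·1119·301·1218 ≡ 78 (mod 1273)
Candidate C: Squares mod 1273: 236^1≡236, 236^2≡957, 236^4≡562, 236^8≡140, 236^16≡505, 236^32≡425, 236^64≡1132, 236^128≡786, 236^256≡391; 325 = 256 + 64 + 4 + 1, so 236^325 ≡ 391·1132·562·236 ≡ 122 (mod 1273)

A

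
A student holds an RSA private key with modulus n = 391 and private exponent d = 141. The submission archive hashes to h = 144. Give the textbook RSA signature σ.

315

h^2 ≡ 144^2 = 20736 ≡ 13
h^4 ≡ 13^2 = 169
h^8 ≡ 169^2 = 28561 ≡ 18
h^16 ≡ 18^2 = 324
h^32 ≡ 324^2 = 104976 ≡ 188
h^64 ≡ 188^2 = 35344 ≡ 154
h^128 ≡ 154^2 = 23716 ≡ 256
141 = 128 + 8 + 4 + 1, so h^141 ≡ 256·18·169·144 ≡ 315 (mod 391)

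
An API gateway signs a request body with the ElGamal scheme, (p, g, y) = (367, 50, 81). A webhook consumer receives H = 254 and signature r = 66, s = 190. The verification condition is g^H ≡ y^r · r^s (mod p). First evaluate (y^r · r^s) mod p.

81^2 = 6561 ≡ 322
81^4 ≡ 322^2 = 103684 ≡ 190
81^8 ≡ 190^2 = 36100 ≡ 134
81^16 ≡ 134^2 = 17956 ≡ 340
81^32 ≡ 340^2 = 115600 ≡ 362
81^64 ≡ 362^2 = 131044 ≡ 25
66 = 64 + 2, so 81^66 ≡ 25·322 ≡ 343 (mod 367)
66^2 = 4356 ≡ 319
66^4 ≡ 319^2 = 101761 ≡ 102
66^8 ≡ 102^2 = 10404 ≡ 128
66^16 ≡ 128^2 = 16384 ≡ 236
66^32 ≡ 236^2 = 55696 ≡ 279
66^64 ≡ 279^2 = 77841 ≡ 37
66^128 ≡ 37^2 = 1369 ≡ 268
190 = 128 + 32 + 16 + 8 + 4 + 2, so 66^190 ≡ 268·279·236·128·102·319 ≡ 191 (mod 367)
y^r · r^s ≡ 343·191 = 65513 ≡ 187 (mod 367)

187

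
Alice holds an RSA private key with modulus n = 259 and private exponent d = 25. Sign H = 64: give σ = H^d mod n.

64

Squares mod 259: H^1≡64, H^2≡211, H^4≡232, H^8≡211, H^16≡232
25 = 16 + 8 + 1, so H^25 ≡ 232·211·64 ≡ 64 (mod 259)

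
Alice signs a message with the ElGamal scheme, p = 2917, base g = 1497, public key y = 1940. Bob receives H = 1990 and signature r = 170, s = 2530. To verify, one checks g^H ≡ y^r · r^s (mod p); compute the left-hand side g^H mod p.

1497^2 = 2241009 ≡ 753
1497^4 ≡ 753^2 = 567009 ≡ 1111
1497^8 ≡ 1111^2 = 1234321 ≡ 430
1497^16 ≡ 430^2 = 184900 ≡ 1129
1497^32 ≡ 1129^2 = 1274641 ≡ 2829
1497^64 ≡ 2829^2 = 8003241 ≡ 1910
1497^128 ≡ 1910^2 = 3648100 ≡ 1850
1497^256 ≡ 1850^2 = 3422500 ≡ 859
1497^512 ≡ 859^2 = 737881 ≡ 2797
1497^1024 ≡ 2797^2 = 7823209 ≡ 2732
1990 = 1024 + 512 + 256 + 128 + 64 + 4 + 2, so 1497^1990 ≡ 2732·2797·859·1850·1910·1111·753 ≡ 1080 (mod 2917)

1080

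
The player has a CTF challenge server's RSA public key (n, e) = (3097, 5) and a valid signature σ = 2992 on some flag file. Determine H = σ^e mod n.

σ^2 ≡ 2992^2 = 8952064 ≡ 1734
σ^4 ≡ 1734^2 = 3006756 ≡ 2666
5 = 4 + 1, so σ^5 ≡ 2666·2992 ≡ 1897 (mod 3097)

1897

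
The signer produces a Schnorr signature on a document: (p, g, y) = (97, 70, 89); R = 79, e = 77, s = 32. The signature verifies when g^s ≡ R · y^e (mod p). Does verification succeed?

fails

g^s mod p:
Squares mod 97: 70^1≡70, 70^2≡50, 70^4≡75, 70^8≡96, 70^16≡1, 70^32≡1
70^32 ≡ 1 (mod 97)
R · y^e mod p:
Squares mod 97: 89^1≡89, 89^2≡64, 89^4≡22, 89^8≡96, 89^16≡1, 89^32≡1, 89^64≡1
77 = 64 + 8 + 4 + 1, so 89^77 ≡ 1·96·22·89 ≡ 79 (mod 97)
79·79 = 6241 ≡ 33 (mod 97)
1 ≠ 33; the check fails.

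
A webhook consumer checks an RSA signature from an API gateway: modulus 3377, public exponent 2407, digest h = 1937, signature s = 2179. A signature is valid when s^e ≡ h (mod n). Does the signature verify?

verifies

Squares mod 3377: s^1≡2179, s^2≡3356, s^4≡441, s^8≡1992, s^16≡89, s^32≡1167, s^64≡958, s^128≡2597, s^256≡540, s^512≡1178, s^1024≡3114, s^2048≡1629
2407 = 2048 + 256 + 64 + 32 + 4 + 2 + 1, so s^2407 ≡ 1629·540·958·1167·441·3356·2179 ≡ 1937 (mod 3377)
1937 = h, so the signature checks out.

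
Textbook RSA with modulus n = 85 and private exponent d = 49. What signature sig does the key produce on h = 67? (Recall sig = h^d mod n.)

h^2 ≡ 67^2 = 4489 ≡ 69
h^4 ≡ 69^2 = 4761 ≡ 1
h^8 ≡ 1^2 = 1
h^16 ≡ 1^2 = 1
h^32 ≡ 1^2 = 1
49 = 32 + 16 + 1, so h^49 ≡ 1·1·67 ≡ 67 (mod 85)

67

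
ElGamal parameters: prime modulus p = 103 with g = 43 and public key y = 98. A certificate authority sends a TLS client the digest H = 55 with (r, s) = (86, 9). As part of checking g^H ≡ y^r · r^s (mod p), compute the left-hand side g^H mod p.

78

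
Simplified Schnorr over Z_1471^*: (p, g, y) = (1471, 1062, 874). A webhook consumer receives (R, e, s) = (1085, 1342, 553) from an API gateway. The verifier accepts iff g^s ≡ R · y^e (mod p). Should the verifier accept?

reject

g^s mod p:
1062^2 = 1127844 ≡ 1058
1062^4 ≡ 1058^2 = 1119364 ≡ 1404
1062^8 ≡ 1404^2 = 1971216 ≡ 76
1062^16 ≡ 76^2 = 5776 ≡ 1363
1062^32 ≡ 1363^2 = 1857769 ≡ 1367
1062^64 ≡ 1367^2 = 1868689 ≡ 519
1062^128 ≡ 519^2 = 269361 ≡ 168
1062^256 ≡ 168^2 = 28224 ≡ 275
1062^512 ≡ 275^2 = 75625 ≡ 604
553 = 512 + 32 + 8 + 1, so 1062^553 ≡ 604·1367·76·1062 ≡ 977 (mod 1471)
R · y^e mod p:
874^2 = 763876 ≡ 427
874^4 ≡ 427^2 = 182329 ≡ 1396
874^8 ≡ 1396^2 = 1948816 ≡ 1212
874^16 ≡ 1212^2 = 1468944 ≡ 886
874^32 ≡ 886^2 = 784996 ≡ 953
874^64 ≡ 953^2 = 908209 ≡ 602
874^128 ≡ 602^2 = 362404 ≡ 538
874^256 ≡ 538^2 = 289444 ≡ 1128
874^512 ≡ 1128^2 = 1272384 ≡ 1440
874^1024 ≡ 1440^2 = 2073600 ≡ 961
1342 = 1024 + 256 + 32 + 16 + 8 + 4 + 2, so 874^1342 ≡ 961·1128·953·886·1212·1396·427 ≡ 1255 (mod 1471)
1085·1255 = 1361675 ≡ 1000 (mod 1471)
977 ≠ 1000; the check fails.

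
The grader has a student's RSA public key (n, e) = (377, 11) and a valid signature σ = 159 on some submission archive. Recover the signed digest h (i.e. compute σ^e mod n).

σ^2 ≡ 159^2 = 25281 ≡ 22
σ^4 ≡ 22^2 = 484 ≡ 107
σ^8 ≡ 107^2 = 11449 ≡ 139
11 = 8 + 2 + 1, so σ^11 ≡ 139·22·159 ≡ 269 (mod 377)

269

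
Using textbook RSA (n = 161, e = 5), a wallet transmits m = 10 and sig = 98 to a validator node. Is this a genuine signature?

forged

sig^2 ≡ 98^2 = 9604 ≡ 105
sig^4 ≡ 105^2 = 11025 ≡ 77
5 = 4 + 1, so sig^5 ≡ 77·98 ≡ 140 (mod 161)
sig^5 mod 161 = 140, but m = 10.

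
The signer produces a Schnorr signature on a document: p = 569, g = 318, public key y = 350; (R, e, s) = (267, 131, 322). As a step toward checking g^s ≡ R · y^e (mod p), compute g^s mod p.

Squares mod 569: 318^1≡318, 318^2≡411, 318^4≡497, 318^8≡63, 318^16≡555, 318^32≡196, 318^64≡293, 318^128≡499, 318^256≡348
322 = 256 + 64 + 2, so 318^322 ≡ 348·293·411 ≡ 354 (mod 569)

354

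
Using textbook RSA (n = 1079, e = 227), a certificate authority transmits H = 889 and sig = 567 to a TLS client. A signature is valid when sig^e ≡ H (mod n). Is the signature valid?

Squares mod 1079: sig^1≡567, sig^2≡1026, sig^4≡651, sig^8≡833, sig^16≡92, sig^32≡911, sig^64≡170, sig^128≡846
227 = 128 + 64 + 32 + 2 + 1, so sig^227 ≡ 846·170·911·1026·567 ≡ 889 (mod 1079)
889 = H, so the signature checks out.

valid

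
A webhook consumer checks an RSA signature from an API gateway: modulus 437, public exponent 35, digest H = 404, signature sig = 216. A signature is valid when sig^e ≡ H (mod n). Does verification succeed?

Squares mod 437: sig^1≡216, sig^2≡334, sig^4≡121, sig^8≡220, sig^16≡330, sig^32≡87
35 = 32 + 2 + 1, so sig^35 ≡ 87·334·216 ≡ 334 (mod 437)
334 ≠ 404, so verification fails.

fails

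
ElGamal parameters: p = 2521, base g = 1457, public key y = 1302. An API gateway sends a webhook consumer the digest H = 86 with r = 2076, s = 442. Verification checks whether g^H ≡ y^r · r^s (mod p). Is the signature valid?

valid

Left side g^H mod p:
Squares mod 2521: 1457^1≡1457, 1457^2≡167, 1457^4≡158, 1457^8≡2275, 1457^16≡12, 1457^32≡144, 1457^64≡568
86 = 64 + 16 + 4 + 2, so 1457^86 ≡ 568·12·158·167 ≡ 1357 (mod 2521)
Right side y^r · r^s mod p:
Squares mod 2521: 1302^1≡1302, 1302^2≡1092, 1302^4≡31, 1302^8≡961, 1302^16≡835, 1302^32≡1429, 1302^64≡31, 1302^128≡961, 1302^256≡835, 1302^512≡1429, 1302^1024≡31, 1302^2048≡961
2076 = 2048 + 16 + 8 + 4, so 1302^2076 ≡ 961·835·961·31 ≡ 1442 (mod 2521)
Squares mod 2521: 2076^1≡2076, 2076^2≡1387, 2076^4≡246, 2076^8≡12, 2076^16≡144, 2076^32≡568, 2076^64≡2457, 2076^128≡1575, 2076^256≡2482
442 = 256 + 128 + 32 + 16 + 8 + 2, so 2076^442 ≡ 2482·1575·568·144·12·1387 ≡ 1202 (mod 2521)
1442·1202 = 1733284 ≡ 1357 (mod 2521)
1357 ≡ 1357 (mod 2521), so the signature is genuine.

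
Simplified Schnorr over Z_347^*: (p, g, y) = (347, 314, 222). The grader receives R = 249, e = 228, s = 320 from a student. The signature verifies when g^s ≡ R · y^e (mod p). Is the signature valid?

invalid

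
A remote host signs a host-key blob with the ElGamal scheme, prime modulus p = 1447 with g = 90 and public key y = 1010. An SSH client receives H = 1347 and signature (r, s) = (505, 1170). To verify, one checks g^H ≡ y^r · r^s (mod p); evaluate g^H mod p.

90^2 = 8100 ≡ 865
90^4 ≡ 865^2 = 748225 ≡ 126
90^8 ≡ 126^2 = 15876 ≡ 1406
90^16 ≡ 1406^2 = 1976836 ≡ 234
90^32 ≡ 234^2 = 54756 ≡ 1217
90^64 ≡ 1217^2 = 1481089 ≡ 808
90^128 ≡ 808^2 = 652864 ≡ 267
90^256 ≡ 267^2 = 71289 ≡ 386
90^512 ≡ 386^2 = 148996 ≡ 1402
90^1024 ≡ 1402^2 = 1965604 ≡ 578
1347 = 1024 + 256 + 64 + 2 + 1, so 90^1347 ≡ 578·386·808·865·90 ≡ 107 (mod 1447)

107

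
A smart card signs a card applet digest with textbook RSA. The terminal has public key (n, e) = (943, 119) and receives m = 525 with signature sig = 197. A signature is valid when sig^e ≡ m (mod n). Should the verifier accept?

sig^2 ≡ 197^2 = 38809 ≡ 146
sig^4 ≡ 146^2 = 21316 ≡ 570
sig^8 ≡ 570^2 = 324900 ≡ 508
sig^16 ≡ 508^2 = 258064 ≡ 625
sig^32 ≡ 625^2 = 390625 ≡ 223
sig^64 ≡ 223^2 = 49729 ≡ 693
119 = 64 + 32 + 16 + 4 + 2 + 1, so sig^119 ≡ 693·223·625·570·146·197 ≡ 210 (mod 943)
210 ≠ 525, so verification fails.

reject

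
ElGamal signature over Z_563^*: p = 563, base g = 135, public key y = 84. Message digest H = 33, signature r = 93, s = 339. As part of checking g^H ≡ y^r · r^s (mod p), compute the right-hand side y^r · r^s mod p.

313

Squares mod 563: 84^1≡84, 84^2≡300, 84^4≡483, 84^8≡207, 84^16≡61, 84^32≡343, 84^64≡545
93 = 64 + 16 + 8 + 4 + 1, so 84^93 ≡ 545·61·207·483·84 ≡ 346 (mod 563)
Squares mod 563: 93^1≡93, 93^2≡204, 93^4≡517, 93^8≡427, 93^16≡480, 93^32≡133, 93^64≡236, 93^128≡522, 93^256≡555
339 = 256 + 64 + 16 + 2 + 1, so 93^339 ≡ 555·236·480·204·93 ≡ 354 (mod 563)
y^r · r^s ≡ 346·354 = 122484 ≡ 313 (mod 563)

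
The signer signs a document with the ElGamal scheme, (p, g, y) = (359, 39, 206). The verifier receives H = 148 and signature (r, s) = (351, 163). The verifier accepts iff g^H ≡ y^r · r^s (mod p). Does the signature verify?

Left side g^H mod p:
Squares mod 359: 39^1≡39, 39^2≡85, 39^4≡45, 39^8≡230, 39^16≡127, 39^32≡333, 39^64≡317, 39^128≡328
148 = 128 + 16 + 4, so 39^148 ≡ 328·127·45 ≡ 181 (mod 359)
Right side y^r · r^s mod p:
Squares mod 359: 206^1≡206, 206^2≡74, 206^4≡91, 206^8≡24, 206^16≡217, 206^32≡60, 206^64≡10, 206^128≡100, 206^256≡307
351 = 256 + 64 + 16 + 8 + 4 + 2 + 1, so 206^351 ≡ 307·10·217·24·91·74·206 ≡ 218 (mod 359)
Squares mod 359: 351^1≡351, 351^2≡64, 351^4≡147, 351^8≡69, 351^16≡94, 351^32≡220, 351^64≡294, 351^128≡276
163 = 128 + 32 + 2 + 1, so 351^163 ≡ 276·220·64·351 ≡ 42 (mod 359)
218·42 = 9156 ≡ 181 (mod 359)
181 ≡ 181 (mod 359), so the signature is genuine.

verifies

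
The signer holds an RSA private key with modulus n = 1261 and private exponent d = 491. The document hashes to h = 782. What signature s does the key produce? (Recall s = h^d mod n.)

h^2 ≡ 782^2 = 611524 ≡ 1200
h^4 ≡ 1200^2 = 1440000 ≡ 1199
h^8 ≡ 1199^2 = 1437601 ≡ 61
h^16 ≡ 61^2 = 3721 ≡ 1199
h^32 ≡ 1199^2 = 1437601 ≡ 61
h^64 ≡ 61^2 = 3721 ≡ 1199
h^128 ≡ 1199^2 = 1437601 ≡ 61
h^256 ≡ 61^2 = 3721 ≡ 1199
491 = 256 + 128 + 64 + 32 + 8 + 2 + 1, so h^491 ≡ 1199·61·1199·61·61·1200·782 ≡ 566 (mod 1261)

566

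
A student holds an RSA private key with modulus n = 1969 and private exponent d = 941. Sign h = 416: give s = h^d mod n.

581

Squares mod 1969: h^1≡416, h^2≡1753, h^4≡1369, h^8≡1642, h^16≡603, h^32≡1313, h^64≡1094, h^128≡1653, h^256≡1406, h^512≡1929
941 = 512 + 256 + 128 + 32 + 8 + 4 + 1, so h^941 ≡ 1929·1406·1653·1313·1642·1369·416 ≡ 581 (mod 1969)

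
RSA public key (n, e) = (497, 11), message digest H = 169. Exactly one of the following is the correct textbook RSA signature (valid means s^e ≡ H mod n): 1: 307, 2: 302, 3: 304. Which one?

2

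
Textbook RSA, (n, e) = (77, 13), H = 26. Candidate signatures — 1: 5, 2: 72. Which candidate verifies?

1

Candidate 1: Squares mod 77: 5^1≡5, 5^2≡25, 5^4≡9, 5^8≡4; 13 = 8 + 4 + 1, so 5^13 ≡ 4·9·5 ≡ 26 (mod 77)
  → matches H = 26
Candidate 2: Squares mod 77: 72^1≡72, 72^2≡25, 72^4≡9, 72^8≡4; 13 = 8 + 4 + 1, so 72^13 ≡ 4·9·72 ≡ 51 (mod 77)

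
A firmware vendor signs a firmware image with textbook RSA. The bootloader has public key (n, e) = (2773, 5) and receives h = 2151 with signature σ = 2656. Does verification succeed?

σ^2 ≡ 2656^2 = 7054336 ≡ 2597
σ^4 ≡ 2597^2 = 6744409 ≡ 473
5 = 4 + 1, so σ^5 ≡ 473·2656 ≡ 119 (mod 2773)
The recovered value 119 does not match the digest 2151.

fails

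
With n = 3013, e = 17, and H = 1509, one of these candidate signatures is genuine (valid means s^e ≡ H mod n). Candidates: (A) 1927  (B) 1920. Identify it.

B

Candidate A: 1927^2 = 3713329 ≡ 1313; 1927^4 ≡ 1313^2 = 1723969 ≡ 533; 1927^8 ≡ 533^2 = 284089 ≡ 867; 1927^16 ≡ 867^2 = 751689 ≡ 1452; 17 = 16 + 1, so 1927^17 ≡ 1452·1927 ≡ 1940 (mod 3013)
Candidate B: 1920^2 = 3686400 ≡ 1501; 1920^4 ≡ 1501^2 = 2253001 ≡ 2290; 1920^8 ≡ 2290^2 = 5244100 ≡ 1480; 1920^16 ≡ 1480^2 = 2190400 ≡ 2962; 17 = 16 + 1, so 1920^17 ≡ 2962·1920 ≡ 1509 (mod 3013)
  → matches H = 1509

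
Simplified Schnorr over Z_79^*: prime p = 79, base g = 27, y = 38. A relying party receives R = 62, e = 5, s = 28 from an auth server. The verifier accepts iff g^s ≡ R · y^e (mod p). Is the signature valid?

valid

g^s mod p:
27^2 = 729 ≡ 18
27^4 ≡ 18^2 = 324 ≡ 8
27^8 ≡ 8^2 = 64
27^16 ≡ 64^2 = 4096 ≡ 67
28 = 16 + 8 + 4, so 27^28 ≡ 67·64·8 ≡ 18 (mod 79)
R · y^e mod p:
38^2 = 1444 ≡ 22
38^4 ≡ 22^2 = 484 ≡ 10
5 = 4 + 1, so 38^5 ≡ 10·38 ≡ 64 (mod 79)
62·64 = 3968 ≡ 18 (mod 79)
18 ≡ 18 (mod 79); signature holds.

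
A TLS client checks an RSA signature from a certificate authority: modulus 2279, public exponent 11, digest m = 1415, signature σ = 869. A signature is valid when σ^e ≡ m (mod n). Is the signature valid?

invalid

σ^2 ≡ 869^2 = 755161 ≡ 812
σ^4 ≡ 812^2 = 659344 ≡ 713
σ^8 ≡ 713^2 = 508369 ≡ 152
11 = 8 + 2 + 1, so σ^11 ≡ 152·812·869 ≡ 1158 (mod 2279)
σ^11 mod 2279 = 1158, but m = 1415.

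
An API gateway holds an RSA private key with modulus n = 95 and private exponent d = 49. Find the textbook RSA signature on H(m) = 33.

78

(H(m))^49 mod 95 = 78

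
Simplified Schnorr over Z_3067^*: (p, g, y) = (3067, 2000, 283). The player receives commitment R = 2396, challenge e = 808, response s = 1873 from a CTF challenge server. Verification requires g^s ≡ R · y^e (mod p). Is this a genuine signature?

g^s mod p:
2000^2 = 4000000 ≡ 632
2000^4 ≡ 632^2 = 399424 ≡ 714
2000^8 ≡ 714^2 = 509796 ≡ 674
2000^16 ≡ 674^2 = 454276 ≡ 360
2000^32 ≡ 360^2 = 129600 ≡ 786
2000^64 ≡ 786^2 = 617796 ≡ 1329
2000^128 ≡ 1329^2 = 1766241 ≡ 2716
2000^256 ≡ 2716^2 = 7376656 ≡ 521
2000^512 ≡ 521^2 = 271441 ≡ 1545
2000^1024 ≡ 1545^2 = 2387025 ≡ 899
1873 = 1024 + 512 + 256 + 64 + 16 + 1, so 2000^1873 ≡ 899·1545·521·1329·360·2000 ≡ 1443 (mod 3067)
R · y^e mod p:
283^2 = 80089 ≡ 347
283^4 ≡ 347^2 = 120409 ≡ 796
283^8 ≡ 796^2 = 633616 ≡ 1814
283^16 ≡ 1814^2 = 3290596 ≡ 2772
283^32 ≡ 2772^2 = 7683984 ≡ 1149
283^64 ≡ 1149^2 = 1320201 ≡ 1391
283^128 ≡ 1391^2 = 1934881 ≡ 2671
283^256 ≡ 2671^2 = 7134241 ≡ 399
283^512 ≡ 399^2 = 159201 ≡ 2784
808 = 512 + 256 + 32 + 8, so 283^808 ≡ 2784·399·1149·1814 ≡ 1690 (mod 3067)
2396·1690 = 4049240 ≡ 800 (mod 3067)
1443 ≠ 800; the check fails.

forged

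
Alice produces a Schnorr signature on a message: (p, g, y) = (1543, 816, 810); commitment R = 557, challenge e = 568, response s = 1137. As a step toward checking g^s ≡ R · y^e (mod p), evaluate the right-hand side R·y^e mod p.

1309

810^2 = 656100 ≡ 325
810^4 ≡ 325^2 = 105625 ≡ 701
810^8 ≡ 701^2 = 491401 ≡ 727
810^16 ≡ 727^2 = 528529 ≡ 823
810^32 ≡ 823^2 = 677329 ≡ 1495
810^64 ≡ 1495^2 = 2235025 ≡ 761
810^128 ≡ 761^2 = 579121 ≡ 496
810^256 ≡ 496^2 = 246016 ≡ 679
810^512 ≡ 679^2 = 461041 ≡ 1227
568 = 512 + 32 + 16 + 8, so 810^568 ≡ 1227·1495·823·727 ≡ 983 (mod 1543)
R · y^e ≡ 557·983 = 547531 ≡ 1309 (mod 1543)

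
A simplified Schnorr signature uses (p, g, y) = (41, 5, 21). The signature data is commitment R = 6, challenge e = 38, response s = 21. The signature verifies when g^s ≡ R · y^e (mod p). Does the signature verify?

does not verify

g^s mod p:
5^21 mod 41 = 5
R · y^e mod p:
21^38 mod 41 = 4
6·4 = 24 ≡ 24 (mod 41)
5 ≠ 24; the check fails.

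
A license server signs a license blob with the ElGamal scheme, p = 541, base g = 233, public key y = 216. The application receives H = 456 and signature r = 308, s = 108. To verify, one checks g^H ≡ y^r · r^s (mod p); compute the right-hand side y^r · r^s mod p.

411

Squares mod 541: 216^1≡216, 216^2≡130, 216^4≡129, 216^8≡411, 216^16≡129, 216^32≡411, 216^64≡129, 216^128≡411, 216^256≡129
308 = 256 + 32 + 16 + 4, so 216^308 ≡ 129·411·129·129 ≡ 411 (mod 541)
Squares mod 541: 308^1≡308, 308^2≡189, 308^4≡15, 308^8≡225, 308^16≡312, 308^32≡505, 308^64≡214
108 = 64 + 32 + 8 + 4, so 308^108 ≡ 214·505·225·15 ≡ 1 (mod 541)
y^r · r^s ≡ 411·1 = 411 ≡ 411 (mod 541)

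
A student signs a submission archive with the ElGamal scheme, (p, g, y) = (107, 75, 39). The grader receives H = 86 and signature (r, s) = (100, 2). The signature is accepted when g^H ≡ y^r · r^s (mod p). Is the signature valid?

valid

Left side g^H mod p:
75^2 = 5625 ≡ 61
75^4 ≡ 61^2 = 3721 ≡ 83
75^8 ≡ 83^2 = 6889 ≡ 41
75^16 ≡ 41^2 = 1681 ≡ 76
75^32 ≡ 76^2 = 5776 ≡ 105
75^64 ≡ 105^2 = 11025 ≡ 4
86 = 64 + 16 + 4 + 2, so 75^86 ≡ 4·76·83·61 ≡ 64 (mod 107)
Right side y^r · r^s mod p:
39^2 = 1521 ≡ 23
39^4 ≡ 23^2 = 529 ≡ 101
39^8 ≡ 101^2 = 10201 ≡ 36
39^16 ≡ 36^2 = 1296 ≡ 12
39^32 ≡ 12^2 = 144 ≡ 37
39^64 ≡ 37^2 = 1369 ≡ 85
100 = 64 + 32 + 4, so 39^100 ≡ 85·37·101 ≡ 69 (mod 107)
100^2 = 10000 ≡ 49
69·49 = 3381 ≡ 64 (mod 107)
64 ≡ 64 (mod 107), so the signature is genuine.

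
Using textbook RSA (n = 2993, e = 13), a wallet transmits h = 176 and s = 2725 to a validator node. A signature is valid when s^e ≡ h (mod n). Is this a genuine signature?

forged

Squares mod 2993: s^1≡2725, s^2≡2985, s^4≡64, s^8≡1103
13 = 8 + 4 + 1, so s^13 ≡ 1103·64·2725 ≡ 97 (mod 2993)
The recovered value 97 does not match the digest 176.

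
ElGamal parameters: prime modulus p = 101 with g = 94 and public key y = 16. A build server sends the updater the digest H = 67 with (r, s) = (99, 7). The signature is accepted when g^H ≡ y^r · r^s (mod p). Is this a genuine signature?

genuine

Left side g^H mod p:
94^2 = 8836 ≡ 49
94^4 ≡ 49^2 = 2401 ≡ 78
94^8 ≡ 78^2 = 6084 ≡ 24
94^16 ≡ 24^2 = 576 ≡ 71
94^32 ≡ 71^2 = 5041 ≡ 92
94^64 ≡ 92^2 = 8464 ≡ 81
67 = 64 + 2 + 1, so 94^67 ≡ 81·49·94 ≡ 93 (mod 101)
Right side y^r · r^s mod p:
16^2 = 256 ≡ 54
16^4 ≡ 54^2 = 2916 ≡ 88
16^8 ≡ 88^2 = 7744 ≡ 68
16^16 ≡ 68^2 = 4624 ≡ 79
16^32 ≡ 79^2 = 6241 ≡ 80
16^64 ≡ 80^2 = 6400 ≡ 37
99 = 64 + 32 + 2 + 1, so 16^99 ≡ 37·80·54·16 ≡ 19 (mod 101)
99^2 = 9801 ≡ 4
99^4 ≡ 4^2 = 16
7 = 4 + 2 + 1, so 99^7 ≡ 16·4·99 ≡ 74 (mod 101)
19·74 = 1406 ≡ 93 (mod 101)
93 ≡ 93 (mod 101), so the signature is genuine.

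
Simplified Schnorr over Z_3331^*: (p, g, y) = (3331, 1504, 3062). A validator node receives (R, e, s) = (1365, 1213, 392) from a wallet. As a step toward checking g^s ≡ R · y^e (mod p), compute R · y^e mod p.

3062^2 = 9375844 ≡ 2410
3062^4 ≡ 2410^2 = 5808100 ≡ 2167
3062^8 ≡ 2167^2 = 4695889 ≡ 2510
3062^16 ≡ 2510^2 = 6300100 ≡ 1179
3062^32 ≡ 1179^2 = 1390041 ≡ 1014
3062^64 ≡ 1014^2 = 1028196 ≡ 2248
3062^128 ≡ 2248^2 = 5053504 ≡ 377
3062^256 ≡ 377^2 = 142129 ≡ 2227
3062^512 ≡ 2227^2 = 4959529 ≡ 3001
3062^1024 ≡ 3001^2 = 9006001 ≡ 2308
1213 = 1024 + 128 + 32 + 16 + 8 + 4 + 1, so 3062^1213 ≡ 2308·377·1014·1179·2510·2167·3062 ≡ 1365 (mod 3331)
R · y^e ≡ 1365·1365 = 1863225 ≡ 1196 (mod 3331)

1196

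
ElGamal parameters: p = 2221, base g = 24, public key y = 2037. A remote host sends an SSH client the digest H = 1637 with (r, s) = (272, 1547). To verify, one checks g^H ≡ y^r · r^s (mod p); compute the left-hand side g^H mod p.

2105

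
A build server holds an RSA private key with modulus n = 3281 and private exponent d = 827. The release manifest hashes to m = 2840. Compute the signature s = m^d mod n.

1344

m^827 mod 3281 = 1344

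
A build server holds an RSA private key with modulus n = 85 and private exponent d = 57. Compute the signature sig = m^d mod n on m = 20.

65

m^2 ≡ 20^2 = 400 ≡ 60
m^4 ≡ 60^2 = 3600 ≡ 30
m^8 ≡ 30^2 = 900 ≡ 50
m^16 ≡ 50^2 = 2500 ≡ 35
m^32 ≡ 35^2 = 1225 ≡ 35
57 = 32 + 16 + 8 + 1, so m^57 ≡ 35·35·50·20 ≡ 65 (mod 85)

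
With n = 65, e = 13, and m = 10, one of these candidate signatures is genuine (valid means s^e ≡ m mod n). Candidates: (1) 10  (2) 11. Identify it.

1

Candidate 1: 10^13 mod 65 = 10
  → matches m = 10
Candidate 2: 11^13 mod 65 = 11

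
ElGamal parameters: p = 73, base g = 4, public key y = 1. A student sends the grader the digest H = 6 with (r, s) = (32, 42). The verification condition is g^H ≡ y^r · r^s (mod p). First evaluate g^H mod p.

8

4^2 = 16
4^4 ≡ 16^2 = 256 ≡ 37
6 = 4 + 2, so 4^6 ≡ 37·16 ≡ 8 (mod 73)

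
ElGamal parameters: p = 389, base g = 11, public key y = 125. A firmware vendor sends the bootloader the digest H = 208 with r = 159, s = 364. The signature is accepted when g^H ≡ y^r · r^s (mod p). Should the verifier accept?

accept

Left side g^H mod p:
Squares mod 389: 11^1≡11, 11^2≡121, 11^4≡248, 11^8≡42, 11^16≡208, 11^32≡85, 11^64≡223, 11^128≡326
208 = 128 + 64 + 16, so 11^208 ≡ 326·223·208 ≡ 365 (mod 389)
Right side y^r · r^s mod p:
Squares mod 389: 125^1≡125, 125^2≡65, 125^4≡335, 125^8≡193, 125^16≡294, 125^32≡78, 125^64≡249, 125^128≡150
159 = 128 + 16 + 8 + 4 + 2 + 1, so 125^159 ≡ 150·294·193·335·65·125 ≡ 327 (mod 389)
Squares mod 389: 159^1≡159, 159^2≡385, 159^4≡16, 159^8≡256, 159^16≡184, 159^32≡13, 159^64≡169, 159^128≡164, 159^256≡55
364 = 256 + 64 + 32 + 8 + 4, so 159^364 ≡ 55·169·13·256·16 ≡ 289 (mod 389)
327·289 = 94503 ≡ 365 (mod 389)
365 ≡ 365 (mod 389), so the signature is genuine.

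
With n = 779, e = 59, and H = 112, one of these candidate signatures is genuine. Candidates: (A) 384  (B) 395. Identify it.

A

Candidate A: Squares mod 779: 384^1≡384, 384^2≡225, 384^4≡769, 384^8≡100, 384^16≡652, 384^32≡549; 59 = 32 + 16 + 8 + 2 + 1, so 384^59 ≡ 549·652·100·225·384 ≡ 112 (mod 779)
  → matches H = 112
Candidate B: Squares mod 779: 395^1≡395, 395^2≡225, 395^4≡769, 395^8≡100, 395^16≡652, 395^32≡549; 59 = 32 + 16 + 8 + 2 + 1, so 395^59 ≡ 549·652·100·225·395 ≡ 667 (mod 779)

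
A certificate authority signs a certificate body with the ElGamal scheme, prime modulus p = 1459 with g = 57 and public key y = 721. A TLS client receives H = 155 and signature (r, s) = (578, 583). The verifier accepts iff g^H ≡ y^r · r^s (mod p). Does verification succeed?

Left side g^H mod p:
Squares mod 1459: 57^1≡57, 57^2≡331, 57^4≡136, 57^8≡988, 57^16≡73, 57^32≡952, 57^64≡265, 57^128≡193
155 = 128 + 16 + 8 + 2 + 1, so 57^155 ≡ 193·73·988·331·57 ≡ 766 (mod 1459)
Right side y^r · r^s mod p:
Squares mod 1459: 721^1≡721, 721^2≡437, 721^4≡1299, 721^8≡797, 721^16≡544, 721^32≡1218, 721^64≡1180, 721^128≡514, 721^256≡117, 721^512≡558
578 = 512 + 64 + 2, so 721^578 ≡ 558·1180·437 ≡ 136 (mod 1459)
Squares mod 1459: 578^1≡578, 578^2≡1432, 578^4≡729, 578^8≡365, 578^16≡456, 578^32≡758, 578^64≡1177, 578^128≡738, 578^256≡437, 578^512≡1299
583 = 512 + 64 + 4 + 2 + 1, so 578^583 ≡ 1299·1177·729·1432·578 ≡ 70 (mod 1459)
136·70 = 9520 ≡ 766 (mod 1459)
766 ≡ 766 (mod 1459), so the signature is genuine.

passes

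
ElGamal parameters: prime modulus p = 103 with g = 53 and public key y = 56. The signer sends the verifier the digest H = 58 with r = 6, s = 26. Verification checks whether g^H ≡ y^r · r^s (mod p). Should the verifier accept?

accept

Left side g^H mod p:
53^2 = 2809 ≡ 28
53^4 ≡ 28^2 = 784 ≡ 63
53^8 ≡ 63^2 = 3969 ≡ 55
53^16 ≡ 55^2 = 3025 ≡ 38
53^32 ≡ 38^2 = 1444 ≡ 2
58 = 32 + 16 + 8 + 2, so 53^58 ≡ 2·38·55·28 ≡ 32 (mod 103)
Right side y^r · r^s mod p:
56^2 = 3136 ≡ 46
56^4 ≡ 46^2 = 2116 ≡ 56
6 = 4 + 2, so 56^6 ≡ 56·46 ≡ 1 (mod 103)
6^2 = 36
6^4 ≡ 36^2 = 1296 ≡ 60
6^8 ≡ 60^2 = 3600 ≡ 98
6^16 ≡ 98^2 = 9604 ≡ 25
26 = 16 + 8 + 2, so 6^26 ≡ 25·98·36 ≡ 32 (mod 103)
1·32 = 32 ≡ 32 (mod 103)
32 ≡ 32 (mod 103), so the signature is genuine.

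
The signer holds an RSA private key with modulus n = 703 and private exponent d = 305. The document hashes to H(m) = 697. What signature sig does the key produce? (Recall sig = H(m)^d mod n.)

364

(H(m))^2 ≡ 697^2 = 485809 ≡ 36
(H(m))^4 ≡ 36^2 = 1296 ≡ 593
(H(m))^8 ≡ 593^2 = 351649 ≡ 149
(H(m))^16 ≡ 149^2 = 22201 ≡ 408
(H(m))^32 ≡ 408^2 = 166464 ≡ 556
(H(m))^64 ≡ 556^2 = 309136 ≡ 519
(H(m))^128 ≡ 519^2 = 269361 ≡ 112
(H(m))^256 ≡ 112^2 = 12544 ≡ 593
305 = 256 + 32 + 16 + 1, so (H(m))^305 ≡ 593·556·408·697 ≡ 364 (mod 703)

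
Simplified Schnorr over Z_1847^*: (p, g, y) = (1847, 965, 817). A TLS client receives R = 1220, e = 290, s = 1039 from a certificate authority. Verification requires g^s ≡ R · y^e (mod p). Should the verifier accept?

reject

g^s mod p:
965^2 = 931225 ≡ 337
965^4 ≡ 337^2 = 113569 ≡ 902
965^8 ≡ 902^2 = 813604 ≡ 924
965^16 ≡ 924^2 = 853776 ≡ 462
965^32 ≡ 462^2 = 213444 ≡ 1039
965^64 ≡ 1039^2 = 1079521 ≡ 873
965^128 ≡ 873^2 = 762129 ≡ 1165
965^256 ≡ 1165^2 = 1357225 ≡ 1527
965^512 ≡ 1527^2 = 2331729 ≡ 815
965^1024 ≡ 815^2 = 664225 ≡ 1152
1039 = 1024 + 8 + 4 + 2 + 1, so 965^1039 ≡ 1152·924·902·337·965 ≡ 452 (mod 1847)
R · y^e mod p:
817^2 = 667489 ≡ 722
817^4 ≡ 722^2 = 521284 ≡ 430
817^8 ≡ 430^2 = 184900 ≡ 200
817^16 ≡ 200^2 = 40000 ≡ 1213
817^32 ≡ 1213^2 = 1471369 ≡ 1157
817^64 ≡ 1157^2 = 1338649 ≡ 1421
817^128 ≡ 1421^2 = 2019241 ≡ 470
817^256 ≡ 470^2 = 220900 ≡ 1107
290 = 256 + 32 + 2, so 817^290 ≡ 1107·1157·722 ≡ 1235 (mod 1847)
1220·1235 = 1506700 ≡ 1395 (mod 1847)
452 ≠ 1395; the check fails.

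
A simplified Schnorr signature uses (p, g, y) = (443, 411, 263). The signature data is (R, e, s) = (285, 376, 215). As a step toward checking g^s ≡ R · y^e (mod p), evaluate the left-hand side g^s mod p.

411^2 = 168921 ≡ 138
411^4 ≡ 138^2 = 19044 ≡ 438
411^8 ≡ 438^2 = 191844 ≡ 25
411^16 ≡ 25^2 = 625 ≡ 182
411^32 ≡ 182^2 = 33124 ≡ 342
411^64 ≡ 342^2 = 116964 ≡ 12
411^128 ≡ 12^2 = 144
215 = 128 + 64 + 16 + 4 + 2 + 1, so 411^215 ≡ 144·12·182·438·138·411 ≡ 165 (mod 443)

165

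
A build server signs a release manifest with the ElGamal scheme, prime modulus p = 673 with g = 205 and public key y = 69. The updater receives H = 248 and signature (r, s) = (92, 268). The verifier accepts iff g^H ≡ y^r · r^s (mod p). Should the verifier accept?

accept

Left side g^H mod p:
205^2 = 42025 ≡ 299
205^4 ≡ 299^2 = 89401 ≡ 565
205^8 ≡ 565^2 = 319225 ≡ 223
205^16 ≡ 223^2 = 49729 ≡ 600
205^32 ≡ 600^2 = 360000 ≡ 618
205^64 ≡ 618^2 = 381924 ≡ 333
205^128 ≡ 333^2 = 110889 ≡ 517
248 = 128 + 64 + 32 + 16 + 8, so 205^248 ≡ 517·333·618·600·223 ≡ 592 (mod 673)
Right side y^r · r^s mod p:
69^2 = 4761 ≡ 50
69^4 ≡ 50^2 = 2500 ≡ 481
69^8 ≡ 481^2 = 231361 ≡ 522
69^16 ≡ 522^2 = 272484 ≡ 592
69^32 ≡ 592^2 = 350464 ≡ 504
69^64 ≡ 504^2 = 254016 ≡ 295
92 = 64 + 16 + 8 + 4, so 69^92 ≡ 295·592·522·481 ≡ 151 (mod 673)
92^2 = 8464 ≡ 388
92^4 ≡ 388^2 = 150544 ≡ 465
92^8 ≡ 465^2 = 216225 ≡ 192
92^16 ≡ 192^2 = 36864 ≡ 522
92^32 ≡ 522^2 = 272484 ≡ 592
92^64 ≡ 592^2 = 350464 ≡ 504
92^128 ≡ 504^2 = 254016 ≡ 295
92^256 ≡ 295^2 = 87025 ≡ 208
268 = 256 + 8 + 4, so 92^268 ≡ 208·192·465 ≡ 151 (mod 673)
151·151 = 22801 ≡ 592 (mod 673)
592 ≡ 592 (mod 673), so the signature is genuine.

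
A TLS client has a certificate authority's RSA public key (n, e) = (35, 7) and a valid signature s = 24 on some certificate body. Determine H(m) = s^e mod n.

24

s^7 mod 35 = 24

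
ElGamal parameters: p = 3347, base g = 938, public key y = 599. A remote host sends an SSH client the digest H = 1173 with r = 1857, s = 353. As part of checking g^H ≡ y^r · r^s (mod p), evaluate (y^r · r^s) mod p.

1573

599^2 = 358801 ≡ 672
599^4 ≡ 672^2 = 451584 ≡ 3086
599^8 ≡ 3086^2 = 9523396 ≡ 1181
599^16 ≡ 1181^2 = 1394761 ≡ 2409
599^32 ≡ 2409^2 = 5803281 ≡ 2930
599^64 ≡ 2930^2 = 8584900 ≡ 3192
599^128 ≡ 3192^2 = 10188864 ≡ 596
599^256 ≡ 596^2 = 355216 ≡ 434
599^512 ≡ 434^2 = 188356 ≡ 924
599^1024 ≡ 924^2 = 853776 ≡ 291
1857 = 1024 + 512 + 256 + 64 + 1, so 599^1857 ≡ 291·924·434·3192·599 ≡ 2821 (mod 3347)
1857^2 = 3448449 ≡ 1039
1857^4 ≡ 1039^2 = 1079521 ≡ 1787
1857^8 ≡ 1787^2 = 3193369 ≡ 331
1857^16 ≡ 331^2 = 109561 ≡ 2457
1857^32 ≡ 2457^2 = 6036849 ≡ 2208
1857^64 ≡ 2208^2 = 4875264 ≡ 2032
1857^128 ≡ 2032^2 = 4129024 ≡ 2173
1857^256 ≡ 2173^2 = 4721929 ≡ 2659
353 = 256 + 64 + 32 + 1, so 1857^353 ≡ 2659·2032·2208·1857 ≡ 2345 (mod 3347)
y^r · r^s ≡ 2821·2345 = 6615245 ≡ 1573 (mod 3347)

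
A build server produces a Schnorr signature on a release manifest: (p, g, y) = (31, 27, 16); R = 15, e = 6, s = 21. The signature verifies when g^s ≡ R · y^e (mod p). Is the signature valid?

invalid

g^s mod p:
27^2 = 729 ≡ 16
27^4 ≡ 16^2 = 256 ≡ 8
27^8 ≡ 8^2 = 64 ≡ 2
27^16 ≡ 2^2 = 4
21 = 16 + 4 + 1, so 27^21 ≡ 4·8·27 ≡ 27 (mod 31)
R · y^e mod p:
16^2 = 256 ≡ 8
16^4 ≡ 8^2 = 64 ≡ 2
6 = 4 + 2, so 16^6 ≡ 2·8 ≡ 16 (mod 31)
15·16 = 240 ≡ 23 (mod 31)
27 ≠ 23; the check fails.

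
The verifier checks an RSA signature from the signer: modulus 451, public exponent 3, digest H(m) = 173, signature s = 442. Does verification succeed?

Squares mod 451: s^1≡442, s^2≡81
3 = 2 + 1, so s^3 ≡ 81·442 ≡ 173 (mod 451)
Since 173 equals the digest 173, verification succeeds.

passes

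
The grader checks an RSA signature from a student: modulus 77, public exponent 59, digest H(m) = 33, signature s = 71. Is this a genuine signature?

forged

s^2 ≡ 71^2 = 5041 ≡ 36
s^4 ≡ 36^2 = 1296 ≡ 64
s^8 ≡ 64^2 = 4096 ≡ 15
s^16 ≡ 15^2 = 225 ≡ 71
s^32 ≡ 71^2 = 5041 ≡ 36
59 = 32 + 16 + 8 + 2 + 1, so s^59 ≡ 36·71·15·36·71 ≡ 64 (mod 77)
The recovered value 64 does not match the digest 33.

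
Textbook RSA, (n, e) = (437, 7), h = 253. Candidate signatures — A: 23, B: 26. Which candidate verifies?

A

Candidate A: Squares mod 437: 23^1≡23, 23^2≡92, 23^4≡161; 7 = 4 + 2 + 1, so 23^7 ≡ 161·92·23 ≡ 253 (mod 437)
  → matches h = 253
Candidate B: Squares mod 437: 26^1≡26, 26^2≡239, 26^4≡311; 7 = 4 + 2 + 1, so 26^7 ≡ 311·239·26 ≡ 140 (mod 437)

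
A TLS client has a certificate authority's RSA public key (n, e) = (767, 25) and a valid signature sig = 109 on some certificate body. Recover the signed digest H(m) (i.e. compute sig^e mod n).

Squares mod 767: sig^1≡109, sig^2≡376, sig^4≡248, sig^8≡144, sig^16≡27
25 = 16 + 8 + 1, so sig^25 ≡ 27·144·109 ≡ 408 (mod 767)

408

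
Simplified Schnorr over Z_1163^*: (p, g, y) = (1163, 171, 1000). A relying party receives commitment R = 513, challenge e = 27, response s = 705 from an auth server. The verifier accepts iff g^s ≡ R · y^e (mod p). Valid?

yes

g^s mod p:
171^705 mod 1163 = 1063
R · y^e mod p:
1000^27 mod 1163 = 358
513·358 = 183654 ≡ 1063 (mod 1163)
1063 ≡ 1063 (mod 1163); signature holds.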